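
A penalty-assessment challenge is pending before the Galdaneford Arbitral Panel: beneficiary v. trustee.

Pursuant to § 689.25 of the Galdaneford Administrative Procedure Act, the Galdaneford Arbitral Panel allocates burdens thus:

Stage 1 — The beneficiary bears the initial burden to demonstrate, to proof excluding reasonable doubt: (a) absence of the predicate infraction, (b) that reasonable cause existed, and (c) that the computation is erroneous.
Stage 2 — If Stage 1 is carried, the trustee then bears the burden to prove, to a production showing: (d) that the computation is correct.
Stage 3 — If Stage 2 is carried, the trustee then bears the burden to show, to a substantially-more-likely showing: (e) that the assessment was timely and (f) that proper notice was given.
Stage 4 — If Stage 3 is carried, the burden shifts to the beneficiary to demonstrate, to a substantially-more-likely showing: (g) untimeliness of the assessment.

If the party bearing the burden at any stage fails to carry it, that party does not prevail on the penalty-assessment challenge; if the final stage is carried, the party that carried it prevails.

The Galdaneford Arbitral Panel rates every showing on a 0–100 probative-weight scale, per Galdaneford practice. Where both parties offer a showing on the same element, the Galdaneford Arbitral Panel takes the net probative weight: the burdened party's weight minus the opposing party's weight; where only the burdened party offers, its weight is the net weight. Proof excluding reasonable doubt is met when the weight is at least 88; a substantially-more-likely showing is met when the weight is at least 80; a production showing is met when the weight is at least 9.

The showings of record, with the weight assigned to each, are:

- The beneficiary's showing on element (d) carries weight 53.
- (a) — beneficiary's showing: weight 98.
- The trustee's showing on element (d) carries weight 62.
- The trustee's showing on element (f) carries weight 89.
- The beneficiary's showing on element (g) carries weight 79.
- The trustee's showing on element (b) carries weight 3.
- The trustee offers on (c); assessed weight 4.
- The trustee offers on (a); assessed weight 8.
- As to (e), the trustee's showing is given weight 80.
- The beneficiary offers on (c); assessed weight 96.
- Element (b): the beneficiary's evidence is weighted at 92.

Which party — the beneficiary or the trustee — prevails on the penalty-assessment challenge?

Stage 1 (beneficiary, proof excluding reasonable doubt, weight is at least 88): (a) net 98−8=90 ≥ 88 — meets; (b) net 92−3=89 ≥ 88 — meets; (c) net 96−4=92 ≥ 88 — meets.
  All elements met. The burden passes to the trustee.
Stage 2 (trustee, a production showing, weight is at least 9): (d) net 62−53=9 ≥ 9 — meets.
  Stage 2 is satisfied; the trustee continues to bear the burden.
Stage 3 (trustee, a substantially-more-likely showing, weight is at least 80): (e) 80 ≥ 80 — meets; (f) 89 ≥ 80 — meets.
  All elements met. The burden passes to the beneficiary.
Stage 4 (beneficiary, a substantially-more-likely showing, weight is at least 80): (g) 79 < 80 — fails.
  Not every element is met, so the beneficiary fails to carry Stage 4.
The analysis ends at Stage 4; the trustee prevails.

trustee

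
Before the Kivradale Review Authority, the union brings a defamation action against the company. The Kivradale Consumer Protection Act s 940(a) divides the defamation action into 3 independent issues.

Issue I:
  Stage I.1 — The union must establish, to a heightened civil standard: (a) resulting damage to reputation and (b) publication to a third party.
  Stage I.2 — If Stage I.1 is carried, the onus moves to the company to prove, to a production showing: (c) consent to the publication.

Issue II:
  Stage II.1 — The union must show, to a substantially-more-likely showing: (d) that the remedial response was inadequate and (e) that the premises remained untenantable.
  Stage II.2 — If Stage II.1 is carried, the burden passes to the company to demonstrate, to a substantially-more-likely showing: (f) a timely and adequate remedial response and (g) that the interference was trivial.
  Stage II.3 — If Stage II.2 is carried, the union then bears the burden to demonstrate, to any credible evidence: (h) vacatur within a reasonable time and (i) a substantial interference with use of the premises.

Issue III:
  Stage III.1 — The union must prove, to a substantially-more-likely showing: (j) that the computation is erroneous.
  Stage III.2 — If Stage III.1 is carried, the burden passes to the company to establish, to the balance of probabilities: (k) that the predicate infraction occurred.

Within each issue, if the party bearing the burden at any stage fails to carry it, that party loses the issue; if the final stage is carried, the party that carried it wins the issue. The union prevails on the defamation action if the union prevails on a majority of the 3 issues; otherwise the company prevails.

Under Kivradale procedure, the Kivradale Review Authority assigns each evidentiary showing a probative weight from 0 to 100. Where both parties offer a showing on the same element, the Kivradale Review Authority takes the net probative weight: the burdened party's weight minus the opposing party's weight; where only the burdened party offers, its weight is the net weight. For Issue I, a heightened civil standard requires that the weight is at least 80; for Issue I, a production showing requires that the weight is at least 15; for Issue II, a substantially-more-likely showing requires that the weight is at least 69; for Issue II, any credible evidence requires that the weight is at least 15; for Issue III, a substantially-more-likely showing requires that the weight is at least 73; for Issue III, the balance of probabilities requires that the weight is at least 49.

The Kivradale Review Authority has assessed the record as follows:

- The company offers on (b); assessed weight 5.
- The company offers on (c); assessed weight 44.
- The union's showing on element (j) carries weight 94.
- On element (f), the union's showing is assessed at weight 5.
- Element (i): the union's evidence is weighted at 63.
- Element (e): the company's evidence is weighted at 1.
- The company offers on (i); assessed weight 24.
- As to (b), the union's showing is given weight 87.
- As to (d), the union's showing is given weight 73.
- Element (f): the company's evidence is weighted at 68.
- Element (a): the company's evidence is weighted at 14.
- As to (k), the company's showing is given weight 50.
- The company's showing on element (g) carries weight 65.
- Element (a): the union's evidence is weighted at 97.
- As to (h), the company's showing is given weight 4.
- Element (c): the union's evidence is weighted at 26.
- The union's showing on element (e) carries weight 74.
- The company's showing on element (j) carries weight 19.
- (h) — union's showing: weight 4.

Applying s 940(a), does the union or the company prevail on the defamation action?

— Issue I —
Stage I.1 — burden on union; standard: a heightened civil standard (weight is at least 80).
    (a): 97 − 14 = 83 ≥ 80 [met]
    (b): 87 − 5 = 82 ≥ 80 [met]
  All elements met. The burden passes to the company.
Stage I.2 — burden on company; standard: a production showing (weight is at least 15).
    (c): 44 − 26 = 18 ≥ 15 [met]
  Stage I.2 carried; the final stage is satisfied.
With every stage satisfied, the company prevails on this issue.
— Issue II —
At Stage II.1 the union must meet a substantially-more-likely showing (weight is at least 69): on (d) the weight is 73, ≥ 69, so (d) meets the standard; on (e) the weight is 74 less the opposing 1 gives net 73, which does reach 69, so (e) meets the standard.
  Stage II.1 is satisfied; the onus moves to the company.
At Stage II.2 the company must meet a substantially-more-likely showing (weight is at least 69): on (f) the weight is 68 less the opposing 5 gives net 63, which does not reach 69, so (f) does not meet the standard; on (g) the weight is 65, < 69, so (g) does not meet the standard.
  The company does not carry Stage II.2.
The union prevails on this issue.
— Issue III —
At Stage III.1 the union must meet a substantially-more-likely showing (weight is at least 73): on (j) the weight is 94 less the opposing 19 gives net 75, ≥ 73, so (j) meets the standard.
  The union carries Stage III.1; the company now bears the burden.
At Stage III.2 the company must meet the balance of probabilities (weight is at least 49): on (k) the weight is 50, ≥ 49, so (k) meets the standard.
  The company carries the last stage.
Every stage carried; the company prevails on this issue.
Per-issue: Issue I → company; Issue II → union; Issue III → company. The union must prevail on a majority of issues; overall, the company prevails.

company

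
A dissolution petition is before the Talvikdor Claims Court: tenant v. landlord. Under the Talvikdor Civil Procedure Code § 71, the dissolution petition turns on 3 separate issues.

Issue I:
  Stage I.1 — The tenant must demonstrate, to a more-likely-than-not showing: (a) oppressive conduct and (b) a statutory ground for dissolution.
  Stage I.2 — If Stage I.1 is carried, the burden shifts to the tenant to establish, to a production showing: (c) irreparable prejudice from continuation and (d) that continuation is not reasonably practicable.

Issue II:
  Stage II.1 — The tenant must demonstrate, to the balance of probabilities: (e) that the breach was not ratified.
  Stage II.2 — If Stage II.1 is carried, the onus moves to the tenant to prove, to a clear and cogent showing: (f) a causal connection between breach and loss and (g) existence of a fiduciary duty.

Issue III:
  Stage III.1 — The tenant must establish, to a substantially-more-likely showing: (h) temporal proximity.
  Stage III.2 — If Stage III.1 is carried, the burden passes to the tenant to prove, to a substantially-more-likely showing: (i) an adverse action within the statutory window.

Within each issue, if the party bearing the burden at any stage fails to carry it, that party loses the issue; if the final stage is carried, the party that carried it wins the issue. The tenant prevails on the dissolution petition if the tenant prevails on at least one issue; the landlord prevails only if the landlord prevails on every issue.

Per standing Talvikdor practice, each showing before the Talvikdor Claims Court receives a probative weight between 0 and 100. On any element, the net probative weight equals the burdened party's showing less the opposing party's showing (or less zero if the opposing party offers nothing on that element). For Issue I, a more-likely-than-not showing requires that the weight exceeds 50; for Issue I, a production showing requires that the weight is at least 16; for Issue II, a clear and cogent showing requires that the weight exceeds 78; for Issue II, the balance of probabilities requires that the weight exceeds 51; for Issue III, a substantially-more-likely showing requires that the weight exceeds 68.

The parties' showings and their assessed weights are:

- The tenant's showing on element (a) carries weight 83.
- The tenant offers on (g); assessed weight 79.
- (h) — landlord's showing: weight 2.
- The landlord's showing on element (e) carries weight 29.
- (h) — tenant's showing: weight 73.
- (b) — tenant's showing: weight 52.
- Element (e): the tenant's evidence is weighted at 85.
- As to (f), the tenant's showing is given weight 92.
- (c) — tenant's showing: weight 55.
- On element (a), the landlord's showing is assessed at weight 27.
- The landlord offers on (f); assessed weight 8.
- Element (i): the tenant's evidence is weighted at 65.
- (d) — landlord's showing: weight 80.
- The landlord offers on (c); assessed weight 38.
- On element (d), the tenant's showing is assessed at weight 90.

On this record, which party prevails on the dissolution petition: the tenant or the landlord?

tenant

— Issue I —
At Stage I.1 the tenant must meet a more-likely-than-not showing (weight exceeds 50): on (a) the weight is 83 less the opposing 27 gives net 56, > 50, so (a) meets the standard; on (b) the weight is 52, which does exceed 50, so (b) meets the standard.
  Stage I.1 is satisfied; the tenant continues to bear the burden.
At Stage I.2 the tenant must meet a production showing (weight is at least 16): on (c) the weight is 55 less the opposing 38 gives net 17, ≥ 16, so (c) meets the standard; on (d) the weight is 90 less the opposing 80 gives net 10, < 16, so (d) does not meet the standard.
  Not every element is met, so the tenant fails to carry Stage I.2.
So the landlord prevails on this issue.
— Issue II —
Stage II.1 — burden on tenant; standard: the balance of probabilities (weight exceeds 51).
    (e): 85 − 29 = 56 > 51 [met]
  Stage II.1 carried; the burden remains with the tenant.
Stage II.2 — burden on tenant; standard: a clear and cogent showing (weight exceeds 78).
    (f): 92 − 8 = 84 > 78 [met]
    (g): 79 > 78 [met]
  Stage II.2 carried; the final stage is satisfied.
With every stage satisfied, the tenant prevails on this issue.
— Issue III —
Stage III.1 (tenant, a substantially-more-likely showing, weight exceeds 68): (h) net 73−2=71 > 68 — meets.
  All elements met. The tenant retains the burden for Stage III.2.
Stage III.2 (tenant, a substantially-more-likely showing, weight exceeds 68): (i) 65 ≤ 68 — fails.
  Not every element is met, so the tenant fails to carry Stage III.2.
The landlord prevails on this issue.
Per-issue: Issue I → landlord; Issue II → tenant; Issue III → landlord. The tenant must prevail on at least one issue; overall, the tenant prevails.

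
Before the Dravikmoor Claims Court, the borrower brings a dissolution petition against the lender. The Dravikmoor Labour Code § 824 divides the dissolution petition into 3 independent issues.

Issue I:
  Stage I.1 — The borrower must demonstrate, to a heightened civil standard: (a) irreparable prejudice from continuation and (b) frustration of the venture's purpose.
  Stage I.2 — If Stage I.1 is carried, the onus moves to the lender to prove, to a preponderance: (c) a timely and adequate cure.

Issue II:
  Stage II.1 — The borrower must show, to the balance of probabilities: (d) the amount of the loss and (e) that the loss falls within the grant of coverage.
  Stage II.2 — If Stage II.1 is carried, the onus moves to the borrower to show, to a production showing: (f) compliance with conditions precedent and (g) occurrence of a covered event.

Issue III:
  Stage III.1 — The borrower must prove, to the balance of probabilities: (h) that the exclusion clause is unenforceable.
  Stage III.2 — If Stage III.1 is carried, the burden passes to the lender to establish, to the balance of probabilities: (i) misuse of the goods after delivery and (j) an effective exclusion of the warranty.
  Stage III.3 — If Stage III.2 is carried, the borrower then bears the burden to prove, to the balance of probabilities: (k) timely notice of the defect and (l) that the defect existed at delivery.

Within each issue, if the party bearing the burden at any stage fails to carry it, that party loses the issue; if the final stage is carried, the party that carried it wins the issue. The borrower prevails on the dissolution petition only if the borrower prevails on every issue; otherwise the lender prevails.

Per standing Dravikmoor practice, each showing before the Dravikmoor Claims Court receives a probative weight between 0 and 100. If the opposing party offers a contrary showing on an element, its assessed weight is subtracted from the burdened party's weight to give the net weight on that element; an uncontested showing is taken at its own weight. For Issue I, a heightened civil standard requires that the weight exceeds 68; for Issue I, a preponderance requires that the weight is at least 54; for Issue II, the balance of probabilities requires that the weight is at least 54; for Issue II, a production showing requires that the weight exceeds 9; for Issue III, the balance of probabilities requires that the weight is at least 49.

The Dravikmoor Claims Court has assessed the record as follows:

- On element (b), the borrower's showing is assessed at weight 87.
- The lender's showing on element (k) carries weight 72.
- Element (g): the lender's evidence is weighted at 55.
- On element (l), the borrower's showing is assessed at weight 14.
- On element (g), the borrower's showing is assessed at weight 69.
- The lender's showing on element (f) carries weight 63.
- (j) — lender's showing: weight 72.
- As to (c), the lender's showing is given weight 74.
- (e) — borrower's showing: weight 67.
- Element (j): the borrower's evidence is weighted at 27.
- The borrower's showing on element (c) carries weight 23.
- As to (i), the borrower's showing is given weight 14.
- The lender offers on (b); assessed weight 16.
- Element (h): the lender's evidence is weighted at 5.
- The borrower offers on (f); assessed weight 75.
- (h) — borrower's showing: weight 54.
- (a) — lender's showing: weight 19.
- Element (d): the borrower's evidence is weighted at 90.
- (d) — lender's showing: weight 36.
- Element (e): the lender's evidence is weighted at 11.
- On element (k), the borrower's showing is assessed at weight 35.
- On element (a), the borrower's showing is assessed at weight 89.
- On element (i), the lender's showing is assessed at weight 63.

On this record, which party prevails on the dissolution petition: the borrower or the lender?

— Issue I —
Stage I.1 (borrower, a heightened civil standard, weight exceeds 68): (a) net 89−19=70 > 68 — meets; (b) net 87−16=71 > 68 — meets.
  Stage I.1 is satisfied; the onus moves to the lender.
Stage I.2 (lender, a preponderance, weight is at least 54): (c) net 74−23=51 < 54 — fails.
  The lender does not carry Stage I.2.
The borrower prevails on this issue.
— Issue II —
Stage II.1 (borrower, the balance of probabilities, weight is at least 54): (d) net 90−36=54 ≥ 54 — meets; (e) net 67−11=56 ≥ 54 — meets.
  Stage II.1 carried; the burden remains with the borrower.
Stage II.2 (borrower, a production showing, weight exceeds 9): (f) net 75−63=12 > 9 — meets; (g) net 69−55=14 > 9 — meets.
  All elements met at the final stage.
Every stage carried; the borrower prevails on this issue.
— Issue III —
At Stage III.1 the borrower must meet the balance of probabilities (weight is at least 49): on (h) the weight is 54 less the opposing 5 gives net 49, which does reach 49, so (h) meets the standard.
  The borrower carries Stage III.1; the lender now bears the burden.
At Stage III.2 the lender must meet the balance of probabilities (weight is at least 49): on (i) the weight is 63 less the opposing 14 gives net 49, ≥ 49, so (i) meets the standard; on (j) the weight is 72 less the opposing 27 gives net 45, which does not reach 49, so (j) does not meet the standard.
  The lender does not carry Stage III.2.
So the borrower prevails on this issue.
Per-issue: Issue I → borrower; Issue II → borrower; Issue III → borrower. The borrower must prevail on every issue; overall, the borrower prevails.

borrower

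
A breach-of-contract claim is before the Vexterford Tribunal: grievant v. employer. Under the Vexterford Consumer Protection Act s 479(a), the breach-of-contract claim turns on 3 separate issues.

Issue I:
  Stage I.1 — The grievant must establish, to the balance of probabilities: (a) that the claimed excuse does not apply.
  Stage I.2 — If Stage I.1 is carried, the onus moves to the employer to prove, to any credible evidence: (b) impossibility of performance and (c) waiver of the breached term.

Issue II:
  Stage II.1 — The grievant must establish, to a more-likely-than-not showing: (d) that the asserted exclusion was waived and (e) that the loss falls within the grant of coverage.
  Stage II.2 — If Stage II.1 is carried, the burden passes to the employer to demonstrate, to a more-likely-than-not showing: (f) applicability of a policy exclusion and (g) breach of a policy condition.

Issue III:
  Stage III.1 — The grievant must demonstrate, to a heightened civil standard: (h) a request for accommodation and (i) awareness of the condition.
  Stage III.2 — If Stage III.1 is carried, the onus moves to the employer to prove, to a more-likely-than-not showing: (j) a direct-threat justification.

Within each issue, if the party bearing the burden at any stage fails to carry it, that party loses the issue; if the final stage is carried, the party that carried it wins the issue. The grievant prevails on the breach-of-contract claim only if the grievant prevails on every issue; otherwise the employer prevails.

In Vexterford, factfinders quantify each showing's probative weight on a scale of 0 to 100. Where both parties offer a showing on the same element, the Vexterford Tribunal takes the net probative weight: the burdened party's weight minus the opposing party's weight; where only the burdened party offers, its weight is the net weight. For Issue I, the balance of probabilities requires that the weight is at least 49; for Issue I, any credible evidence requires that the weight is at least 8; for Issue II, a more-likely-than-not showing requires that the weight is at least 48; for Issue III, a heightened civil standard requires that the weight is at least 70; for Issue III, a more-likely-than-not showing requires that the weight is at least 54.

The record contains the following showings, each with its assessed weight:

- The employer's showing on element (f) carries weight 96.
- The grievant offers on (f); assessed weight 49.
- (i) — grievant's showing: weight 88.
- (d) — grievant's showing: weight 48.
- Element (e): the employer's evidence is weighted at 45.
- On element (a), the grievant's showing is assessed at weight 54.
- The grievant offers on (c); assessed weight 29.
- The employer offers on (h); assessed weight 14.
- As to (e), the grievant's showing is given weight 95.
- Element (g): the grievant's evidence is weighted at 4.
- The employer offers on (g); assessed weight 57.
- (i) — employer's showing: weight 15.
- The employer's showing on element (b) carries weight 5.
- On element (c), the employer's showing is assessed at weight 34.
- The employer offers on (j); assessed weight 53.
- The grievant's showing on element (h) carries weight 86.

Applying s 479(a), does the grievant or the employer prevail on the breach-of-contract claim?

— Issue I —
Stage I.1 — burden on grievant; standard: the balance of probabilities (weight is at least 49).
    (a): 54 ≥ 49 [met]
  The grievant carries Stage I.1; the employer now bears the burden.
Stage I.2 — burden on employer; standard: any credible evidence (weight is at least 8).
    (b): 5 < 8 [not met]
    (c): 34 − 29 = 5 < 8 [not met]
  Stage I.2 not carried; the employer fails its burden.
The analysis ends at Stage I.2; the grievant prevails on this issue.
— Issue II —
At Stage II.1 the grievant must meet a more-likely-than-not showing (weight is at least 48): on (d) the weight is 48, ≥ 48, so (d) meets the standard; on (e) the weight is 95 less the opposing 45 gives net 50, ≥ 48, so (e) meets the standard.
  All elements met. The burden passes to the employer.
At Stage II.2 the employer must meet a more-likely-than-not showing (weight is at least 48): on (f) the weight is 96 less the opposing 49 gives net 47, < 48, so (f) does not meet the standard; on (g) the weight is 57 less the opposing 4 gives net 53, ≥ 48, so (g) meets the standard.
  Not every element is met, so the employer fails to carry Stage II.2.
So the grievant prevails on this issue.
— Issue III —
At Stage III.1 the grievant must meet a heightened civil standard (weight is at least 70): on (h) the weight is 86 less the opposing 14 gives net 72, which does reach 70, so (h) meets the standard; on (i) the weight is 88 less the opposing 15 gives net 73, which does reach 70, so (i) meets the standard.
  All elements met. The burden passes to the employer.
At Stage III.2 the employer must meet a more-likely-than-not showing (weight is at least 54): on (j) the weight is 53, < 54, so (j) does not meet the standard.
  Not every element is met, so the employer fails to carry Stage III.2.
The grievant prevails on this issue.
Per-issue: Issue I → grievant; Issue II → grievant; Issue III → grievant. The grievant must prevail on every issue; overall, the grievant prevails.

grievant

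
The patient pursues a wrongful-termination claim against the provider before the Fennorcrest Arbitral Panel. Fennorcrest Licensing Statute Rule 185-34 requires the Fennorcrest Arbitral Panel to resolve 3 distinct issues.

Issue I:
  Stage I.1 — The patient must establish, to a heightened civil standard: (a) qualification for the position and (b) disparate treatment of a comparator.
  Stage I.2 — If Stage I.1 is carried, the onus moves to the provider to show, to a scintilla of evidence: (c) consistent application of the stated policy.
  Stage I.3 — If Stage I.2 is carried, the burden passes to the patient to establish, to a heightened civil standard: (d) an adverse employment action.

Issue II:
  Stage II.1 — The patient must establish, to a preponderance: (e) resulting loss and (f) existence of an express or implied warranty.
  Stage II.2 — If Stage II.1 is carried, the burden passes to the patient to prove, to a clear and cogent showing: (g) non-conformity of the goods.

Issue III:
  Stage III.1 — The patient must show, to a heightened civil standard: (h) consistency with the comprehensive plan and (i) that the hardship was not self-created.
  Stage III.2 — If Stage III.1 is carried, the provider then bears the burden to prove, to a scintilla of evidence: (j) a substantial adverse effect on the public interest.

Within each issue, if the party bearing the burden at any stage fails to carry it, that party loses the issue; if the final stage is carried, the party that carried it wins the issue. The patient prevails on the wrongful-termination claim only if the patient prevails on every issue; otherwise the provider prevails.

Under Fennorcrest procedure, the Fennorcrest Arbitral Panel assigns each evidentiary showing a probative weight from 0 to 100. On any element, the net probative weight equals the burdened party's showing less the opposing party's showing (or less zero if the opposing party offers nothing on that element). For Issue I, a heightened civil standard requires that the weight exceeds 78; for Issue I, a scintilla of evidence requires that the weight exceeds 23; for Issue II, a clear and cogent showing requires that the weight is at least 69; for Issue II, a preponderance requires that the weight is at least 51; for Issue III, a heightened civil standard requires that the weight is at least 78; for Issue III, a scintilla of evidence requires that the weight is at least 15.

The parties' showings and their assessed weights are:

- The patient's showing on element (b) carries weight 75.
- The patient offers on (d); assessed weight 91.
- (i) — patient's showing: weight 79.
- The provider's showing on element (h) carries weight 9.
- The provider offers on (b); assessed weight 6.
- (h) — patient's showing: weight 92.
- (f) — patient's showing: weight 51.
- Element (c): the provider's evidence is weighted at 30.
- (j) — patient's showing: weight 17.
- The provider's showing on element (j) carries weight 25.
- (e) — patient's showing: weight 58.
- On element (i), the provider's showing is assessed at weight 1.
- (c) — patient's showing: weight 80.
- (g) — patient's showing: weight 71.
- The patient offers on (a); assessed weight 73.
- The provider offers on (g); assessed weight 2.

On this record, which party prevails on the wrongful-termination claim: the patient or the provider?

provider

— Issue I —
Stage I.1 (patient, a heightened civil standard, weight exceeds 78): (a) 73 ≤ 78 — fails; (b) net 75−6=69 ≤ 78 — fails.
  Stage I.1 not carried; the patient fails its burden.
The analysis ends at Stage I.1; the provider prevails on this issue.
— Issue II —
Stage II.1 — burden on patient; standard: a preponderance (weight is at least 51).
    (e): 58 ≥ 51 [met]
    (f): 51 ≥ 51 [met]
  All elements met. The patient retains the burden for Stage II.2.
Stage II.2 — burden on patient; standard: a clear and cogent showing (weight is at least 69).
    (g): 71 − 2 = 69 ≥ 69 [met]
  All elements met at the final stage.
All stages carried — the patient prevails on this issue.
— Issue III —
At Stage III.1 the patient must meet a heightened civil standard (weight is at least 78): on (h) the weight is 92 less the opposing 9 gives net 83, which does reach 78, so (h) meets the standard; on (i) the weight is 79 less the opposing 1 gives net 78, which does reach 78, so (i) meets the standard.
  The patient carries Stage III.1; the provider now bears the burden.
At Stage III.2 the provider must meet a scintilla of evidence (weight is at least 15): on (j) the weight is 25 less the opposing 17 gives net 8, which does not reach 15, so (j) does not meet the standard.
  Stage III.2 not carried; the provider fails its burden.
So the patient prevails on this issue.
Per-issue: Issue I → provider; Issue II → patient; Issue III → patient. The patient must prevail on every issue; overall, the provider prevails.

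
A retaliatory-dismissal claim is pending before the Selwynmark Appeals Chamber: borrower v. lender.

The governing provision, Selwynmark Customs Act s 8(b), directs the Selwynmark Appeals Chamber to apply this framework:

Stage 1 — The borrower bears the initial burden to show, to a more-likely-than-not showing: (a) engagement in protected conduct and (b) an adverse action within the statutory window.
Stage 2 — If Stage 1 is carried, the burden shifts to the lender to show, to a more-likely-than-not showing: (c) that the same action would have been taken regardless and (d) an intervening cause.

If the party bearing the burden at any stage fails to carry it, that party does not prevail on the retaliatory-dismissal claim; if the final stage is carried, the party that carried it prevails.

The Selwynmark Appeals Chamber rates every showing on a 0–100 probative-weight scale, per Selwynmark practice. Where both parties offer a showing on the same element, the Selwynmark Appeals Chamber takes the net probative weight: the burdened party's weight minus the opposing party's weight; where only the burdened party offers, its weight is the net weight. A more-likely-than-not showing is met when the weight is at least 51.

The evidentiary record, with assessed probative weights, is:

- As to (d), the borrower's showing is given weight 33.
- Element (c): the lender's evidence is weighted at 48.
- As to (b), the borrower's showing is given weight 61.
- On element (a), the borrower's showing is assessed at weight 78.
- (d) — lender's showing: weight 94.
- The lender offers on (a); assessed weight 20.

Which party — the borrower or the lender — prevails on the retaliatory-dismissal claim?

Stage 1 (borrower, a more-likely-than-not showing, weight is at least 51): (a) net 78−20=58 ≥ 51 — meets; (b) 61 ≥ 51 — meets.
  Stage 1 is satisfied; the onus moves to the lender.
Stage 2 (lender, a more-likely-than-not showing, weight is at least 51): (c) 48 < 51 — fails; (d) net 94−33=61 ≥ 51 — meets.
  Not every element is met, so the lender fails to carry Stage 2.
So the borrower prevails.

borrower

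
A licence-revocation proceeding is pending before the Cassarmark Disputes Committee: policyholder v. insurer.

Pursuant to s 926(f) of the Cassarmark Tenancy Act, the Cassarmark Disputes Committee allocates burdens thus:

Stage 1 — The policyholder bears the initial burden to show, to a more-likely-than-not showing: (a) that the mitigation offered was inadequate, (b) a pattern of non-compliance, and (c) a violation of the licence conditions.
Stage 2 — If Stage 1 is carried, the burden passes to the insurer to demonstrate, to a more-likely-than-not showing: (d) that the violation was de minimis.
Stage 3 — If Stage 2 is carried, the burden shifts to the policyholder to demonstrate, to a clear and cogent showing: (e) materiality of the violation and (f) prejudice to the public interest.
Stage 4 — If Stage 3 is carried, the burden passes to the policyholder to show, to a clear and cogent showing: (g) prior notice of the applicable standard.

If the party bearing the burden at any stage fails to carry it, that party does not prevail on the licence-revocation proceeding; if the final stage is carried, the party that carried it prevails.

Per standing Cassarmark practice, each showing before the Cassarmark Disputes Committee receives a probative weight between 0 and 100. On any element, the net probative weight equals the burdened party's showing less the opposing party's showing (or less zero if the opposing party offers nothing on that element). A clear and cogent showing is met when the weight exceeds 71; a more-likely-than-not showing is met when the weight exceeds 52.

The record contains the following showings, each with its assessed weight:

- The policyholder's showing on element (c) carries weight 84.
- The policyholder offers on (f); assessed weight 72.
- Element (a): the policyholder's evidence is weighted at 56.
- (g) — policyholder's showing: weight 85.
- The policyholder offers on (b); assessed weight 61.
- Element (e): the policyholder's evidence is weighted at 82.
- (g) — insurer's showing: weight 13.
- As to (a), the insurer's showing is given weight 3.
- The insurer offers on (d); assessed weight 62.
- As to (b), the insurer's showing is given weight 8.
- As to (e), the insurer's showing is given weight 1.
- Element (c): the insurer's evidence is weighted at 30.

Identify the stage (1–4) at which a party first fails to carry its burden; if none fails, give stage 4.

stage 4

Stage 1 — burden on policyholder; standard: a more-likely-than-not showing (weight exceeds 52).
    (a): 56 − 3 = 53 > 52 [met]
    (b): 61 − 8 = 53 > 52 [met]
    (c): 84 − 30 = 54 > 52 [met]
  Stage 1 carried; the burden shifts to the insurer.
Stage 2 — burden on insurer; standard: a more-likely-than-not showing (weight exceeds 52).
    (d): 62 > 52 [met]
  The insurer carries Stage 2; the policyholder now bears the burden.
Stage 3 — burden on policyholder; standard: a clear and cogent showing (weight exceeds 71).
    (e): 82 − 1 = 81 > 71 [met]
    (f): 72 > 71 [met]
  All elements met. The policyholder retains the burden for Stage 4.
Stage 4 — burden on policyholder; standard: a clear and cogent showing (weight exceeds 71).
    (g): 85 − 13 = 72 > 71 [met]
  All elements met at the final stage.
Every stage carried; the policyholder prevails.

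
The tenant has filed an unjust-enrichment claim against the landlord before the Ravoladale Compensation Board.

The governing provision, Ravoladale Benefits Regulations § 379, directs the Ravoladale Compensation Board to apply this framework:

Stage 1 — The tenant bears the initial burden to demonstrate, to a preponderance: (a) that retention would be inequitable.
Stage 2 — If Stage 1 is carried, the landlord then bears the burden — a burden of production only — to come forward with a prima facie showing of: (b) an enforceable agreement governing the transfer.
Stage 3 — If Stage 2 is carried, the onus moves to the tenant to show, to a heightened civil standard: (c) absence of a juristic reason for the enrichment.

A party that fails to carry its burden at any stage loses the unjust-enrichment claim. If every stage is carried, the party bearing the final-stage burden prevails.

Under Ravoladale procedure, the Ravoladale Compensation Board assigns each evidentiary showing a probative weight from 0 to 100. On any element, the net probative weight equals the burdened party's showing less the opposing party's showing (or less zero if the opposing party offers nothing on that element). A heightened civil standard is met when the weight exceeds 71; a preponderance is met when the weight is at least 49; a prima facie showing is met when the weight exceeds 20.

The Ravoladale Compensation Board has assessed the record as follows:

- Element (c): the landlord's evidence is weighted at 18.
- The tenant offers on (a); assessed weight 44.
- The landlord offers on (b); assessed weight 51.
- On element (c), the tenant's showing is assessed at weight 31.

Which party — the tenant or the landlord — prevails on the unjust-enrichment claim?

Stage 1 (tenant, a preponderance, weight is at least 49): (a) 44 < 49 — fails.
  Stage 1 not carried; the tenant fails its burden.
So the landlord prevails.

landlord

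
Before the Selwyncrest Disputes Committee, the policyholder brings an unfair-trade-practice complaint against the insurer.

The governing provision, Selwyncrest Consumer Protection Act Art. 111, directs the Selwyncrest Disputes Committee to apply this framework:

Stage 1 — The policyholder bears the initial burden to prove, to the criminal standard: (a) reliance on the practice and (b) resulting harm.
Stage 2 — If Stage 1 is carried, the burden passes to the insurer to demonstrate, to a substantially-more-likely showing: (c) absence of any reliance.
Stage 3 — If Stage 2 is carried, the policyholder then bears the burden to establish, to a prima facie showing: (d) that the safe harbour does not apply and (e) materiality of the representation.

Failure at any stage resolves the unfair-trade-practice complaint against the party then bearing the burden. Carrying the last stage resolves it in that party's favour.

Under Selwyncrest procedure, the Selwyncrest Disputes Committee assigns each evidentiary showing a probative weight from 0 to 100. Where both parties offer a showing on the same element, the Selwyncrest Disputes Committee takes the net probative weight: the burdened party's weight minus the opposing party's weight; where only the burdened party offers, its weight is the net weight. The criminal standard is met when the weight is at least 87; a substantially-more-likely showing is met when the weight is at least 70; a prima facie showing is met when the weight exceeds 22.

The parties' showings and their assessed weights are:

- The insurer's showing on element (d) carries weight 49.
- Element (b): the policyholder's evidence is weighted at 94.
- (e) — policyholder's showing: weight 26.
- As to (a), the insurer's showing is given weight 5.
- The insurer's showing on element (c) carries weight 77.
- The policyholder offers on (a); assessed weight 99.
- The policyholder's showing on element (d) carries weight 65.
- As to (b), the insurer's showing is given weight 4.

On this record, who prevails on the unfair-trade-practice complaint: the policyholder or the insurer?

Stage 1 (policyholder, the criminal standard, weight is at least 87): (a) net 99−5=94 ≥ 87 — meets; (b) net 94−4=90 ≥ 87 — meets.
  All elements met. The burden passes to the insurer.
Stage 2 (insurer, a substantially-more-likely showing, weight is at least 70): (c) 77 ≥ 70 — meets.
  The insurer carries Stage 2; the policyholder now bears the burden.
Stage 3 (policyholder, a prima facie showing, weight exceeds 22): (d) net 65−49=16 ≤ 22 — fails; (e) 26 > 22 — meets.
  The policyholder does not carry Stage 3.
The insurer prevails.

insurer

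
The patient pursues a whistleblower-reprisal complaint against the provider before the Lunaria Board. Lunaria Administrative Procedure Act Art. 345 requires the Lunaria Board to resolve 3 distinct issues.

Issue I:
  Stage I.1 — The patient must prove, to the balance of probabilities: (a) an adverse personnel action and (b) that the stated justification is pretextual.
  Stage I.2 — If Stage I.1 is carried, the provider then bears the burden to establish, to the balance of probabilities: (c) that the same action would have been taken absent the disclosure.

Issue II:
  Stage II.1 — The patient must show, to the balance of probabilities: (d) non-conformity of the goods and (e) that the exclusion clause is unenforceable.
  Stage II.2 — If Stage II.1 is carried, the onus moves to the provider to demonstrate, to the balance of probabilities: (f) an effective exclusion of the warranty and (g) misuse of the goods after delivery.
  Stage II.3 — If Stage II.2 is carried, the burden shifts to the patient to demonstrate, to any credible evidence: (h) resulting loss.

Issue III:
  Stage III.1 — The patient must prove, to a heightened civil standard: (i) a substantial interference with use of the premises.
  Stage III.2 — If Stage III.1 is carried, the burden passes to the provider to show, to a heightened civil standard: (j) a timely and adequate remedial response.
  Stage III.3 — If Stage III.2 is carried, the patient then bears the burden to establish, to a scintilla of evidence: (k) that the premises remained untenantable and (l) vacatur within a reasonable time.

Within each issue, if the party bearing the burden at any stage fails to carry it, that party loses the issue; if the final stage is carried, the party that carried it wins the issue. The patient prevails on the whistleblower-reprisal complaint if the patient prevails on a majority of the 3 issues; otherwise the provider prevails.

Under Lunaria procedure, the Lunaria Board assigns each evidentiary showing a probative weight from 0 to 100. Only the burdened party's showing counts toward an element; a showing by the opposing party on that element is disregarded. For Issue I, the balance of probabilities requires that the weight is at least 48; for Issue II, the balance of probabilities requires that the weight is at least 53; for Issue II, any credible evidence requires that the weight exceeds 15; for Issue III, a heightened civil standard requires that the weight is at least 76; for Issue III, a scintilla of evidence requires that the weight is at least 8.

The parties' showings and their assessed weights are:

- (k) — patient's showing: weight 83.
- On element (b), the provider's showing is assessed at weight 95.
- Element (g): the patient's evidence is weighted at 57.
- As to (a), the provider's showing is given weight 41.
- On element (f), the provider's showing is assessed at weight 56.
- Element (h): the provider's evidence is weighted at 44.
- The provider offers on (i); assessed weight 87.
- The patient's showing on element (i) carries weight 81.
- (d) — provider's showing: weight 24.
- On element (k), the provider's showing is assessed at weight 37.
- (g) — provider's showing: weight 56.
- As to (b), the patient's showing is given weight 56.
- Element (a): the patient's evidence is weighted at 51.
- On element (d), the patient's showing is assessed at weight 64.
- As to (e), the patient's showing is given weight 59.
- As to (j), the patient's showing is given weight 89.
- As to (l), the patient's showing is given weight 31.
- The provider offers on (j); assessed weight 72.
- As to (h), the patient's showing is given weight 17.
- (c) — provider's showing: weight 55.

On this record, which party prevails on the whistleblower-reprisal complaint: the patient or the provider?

patient

— Issue I —
Stage I.1 — burden on patient; standard: the balance of probabilities (weight is at least 48).
    (a): 51 (provider's 41 disregarded) ≥ 48 [met]
    (b): 56 (provider's 95 disregarded) ≥ 48 [met]
  The patient carries Stage I.1; the provider now bears the burden.
Stage I.2 — burden on provider; standard: the balance of probabilities (weight is at least 48).
    (c): 55 ≥ 48 [met]
  The provider carries the last stage.
With every stage satisfied, the provider prevails on this issue.
— Issue II —
Stage II.1 (patient, the balance of probabilities, weight is at least 53): (d) 64 (provider's 24 disregarded) ≥ 53 — meets; (e) 59 ≥ 53 — meets.
  Stage II.1 carried; the burden shifts to the provider.
Stage II.2 (provider, the balance of probabilities, weight is at least 53): (f) 56 ≥ 53 — meets; (g) 56 (patient's 57 disregarded) ≥ 53 — meets.
  Stage II.2 is satisfied; the onus moves to the patient.
Stage II.3 (patient, any credible evidence, weight exceeds 15): (h) 17 (provider's 44 disregarded) > 15 — meets.
  All elements met at the final stage.
With every stage satisfied, the patient prevails on this issue.
— Issue III —
Stage III.1 (patient, a heightened civil standard, weight is at least 76): (i) 81 (provider's 87 disregarded) ≥ 76 — meets.
  Stage III.1 is satisfied; the onus moves to the provider.
Stage III.2 (provider, a heightened civil standard, weight is at least 76): (j) 72 (patient's 89 disregarded) < 76 — fails.
  Not every element is met, so the provider fails to carry Stage III.2.
So the patient prevails on this issue.
Per-issue: Issue I → provider; Issue II → patient; Issue III → patient. The patient must prevail on a majority of issues; overall, the patient prevails.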